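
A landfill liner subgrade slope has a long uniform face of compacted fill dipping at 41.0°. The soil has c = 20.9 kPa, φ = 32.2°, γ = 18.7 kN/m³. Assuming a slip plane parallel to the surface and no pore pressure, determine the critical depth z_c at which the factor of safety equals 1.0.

Setting FS = 1.00 in FS = [c + γz cos²β tanφ] / [γz sinβ cosβ] and solving for z:
z = c / [γ cosβ (FS·sinβ − cosβ·tanφ)]
  = 20.9 / [18.7·cos41.0°·(1.00·sin41.0° − cos41.0°·tan32.2°)]
  = 20.9 / [18.7·0.7547·(1.00·0.6561 − 0.7547·0.6297)]
  = 20.9 / 2.5515 = 8.191 m

z_c = 8.19 m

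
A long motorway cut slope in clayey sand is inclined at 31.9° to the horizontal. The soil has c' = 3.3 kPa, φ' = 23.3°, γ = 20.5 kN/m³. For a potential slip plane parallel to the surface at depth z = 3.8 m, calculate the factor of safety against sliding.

For an infinite slope with a slip plane parallel to the surface (no pore pressure): FS = [c' + γz cos²β tanφ'] / [γz sinβ cosβ].
γz = 20.5·3.8 = 77.90 kN/m²
Numerator = 3.3 + 77.90·cos²31.9°·tan23.3° = 3.3 + 77.90·0.7208·0.4307 = 27.481 kPa
Denominator = 77.90·sin31.9°·cos31.9° = 77.90·0.5284·0.8490 = 34.948 kPa
FS = 27.481 / 34.948 = 0.786

FS = 0.79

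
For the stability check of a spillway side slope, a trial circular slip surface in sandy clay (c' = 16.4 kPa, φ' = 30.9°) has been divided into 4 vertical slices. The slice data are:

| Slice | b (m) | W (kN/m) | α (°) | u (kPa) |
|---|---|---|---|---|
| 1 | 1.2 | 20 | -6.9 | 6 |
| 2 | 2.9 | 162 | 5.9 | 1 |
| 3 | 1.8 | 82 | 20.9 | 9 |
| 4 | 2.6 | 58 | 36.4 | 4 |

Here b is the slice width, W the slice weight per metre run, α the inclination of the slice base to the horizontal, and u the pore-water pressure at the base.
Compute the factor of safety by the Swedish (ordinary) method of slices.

Ordinary method of slices: FS = Σ[c'·Δl_i + (W_i cosα_i − u_i·Δl_i)·tanφ'] / Σ W_i sinα_i, with Δl_i = b_i / cosα_i.
Slice 1: Δl = 1.2/cos(-6.9°) = 1.209 m; N'_1 = 20·cos(-6.9°) − 6·1.209 = 12.6; c'Δl = 19.82; W sinα = -2.4
Slice 2: Δl = 2.9/cos5.9° = 2.915 m; N'_2 = 162·cos5.9° − 1·2.915 = 158.2; c'Δl = 47.81; W sinα = 16.7
Slice 3: Δl = 1.8/cos20.9° = 1.927 m; N'_3 = 82·cos20.9° − 9·1.927 = 59.3; c'Δl = 31.60; W sinα = 29.3
Slice 4: Δl = 2.6/cos36.4° = 3.230 m; N'_4 = 58·cos36.4° − 4·3.230 = 33.8; c'Δl = 52.98; W sinα = 34.4
Σc'Δl = 152.2 kN/m; ΣN' = 263.9 kN/m; ΣW sinα = 77.9 kN/m
Resisting = 152.2 + 263.9·tan30.9° = 152.2 + 157.9 = 310.1 kN/m
FS = 310.1 / 77.9 = 3.980

FS = 3.98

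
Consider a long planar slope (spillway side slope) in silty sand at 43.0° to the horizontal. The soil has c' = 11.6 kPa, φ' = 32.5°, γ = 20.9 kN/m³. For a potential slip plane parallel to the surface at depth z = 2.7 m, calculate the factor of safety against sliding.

For an infinite slope with a slip plane parallel to the surface (no pore pressure): FS = [c' + γz cos²β tanφ'] / [γz sinβ cosβ].
γz = 20.9·2.7 = 56.43 kN/m²
Numerator = 11.6 + 56.43·cos²43.0°·tan32.5° = 11.6 + 56.43·0.5349·0.6371 = 30.829 kPa
Denominator = 56.43·sin43.0°·cos43.0° = 56.43·0.6820·0.7314 = 28.146 kPa
FS = 30.829 / 28.146 = 1.095

FS = 1.10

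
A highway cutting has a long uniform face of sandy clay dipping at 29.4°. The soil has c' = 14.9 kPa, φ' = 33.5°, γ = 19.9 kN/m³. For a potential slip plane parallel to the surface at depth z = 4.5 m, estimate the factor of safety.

FS = 1.56

For an infinite slope with a slip plane parallel to the surface (no pore pressure): FS = [c' + γz cos²β tanφ'] / [γz sinβ cosβ].
γz = 19.9·4.5 = 89.55 kN/m²
Numerator = 14.9 + 89.55·cos²29.4°·tan33.5° = 14.9 + 89.55·0.7590·0.6619 = 59.888 kPa
Denominator = 89.55·sin29.4°·cos29.4° = 89.55·0.4909·0.8712 = 38.299 kPa
FS = 59.888 / 38.299 = 1.564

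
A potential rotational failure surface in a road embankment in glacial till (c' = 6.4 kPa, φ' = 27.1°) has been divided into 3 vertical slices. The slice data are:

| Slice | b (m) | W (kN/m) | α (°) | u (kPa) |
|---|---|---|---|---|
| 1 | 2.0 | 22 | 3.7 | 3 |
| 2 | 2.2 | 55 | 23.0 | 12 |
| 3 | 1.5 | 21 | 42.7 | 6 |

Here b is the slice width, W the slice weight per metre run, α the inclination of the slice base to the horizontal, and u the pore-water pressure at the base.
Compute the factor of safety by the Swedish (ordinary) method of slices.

Ordinary method of slices: FS = Σ[c'·Δl_i + (W_i cosα_i − u_i·Δl_i)·tanφ'] / Σ W_i sinα_i, with Δl_i = b_i / cosα_i.
Slice 1: Δl = 2.0/cos3.7° = 2.004 m; N'_1 = 22·cos3.7° − 3·2.004 = 15.9; c'Δl = 12.83; W sinα = 1.4
Slice 2: Δl = 2.2/cos23.0° = 2.390 m; N'_2 = 55·cos23.0° − 12·2.390 = 21.9; c'Δl = 15.30; W sinα = 21.5
Slice 3: Δl = 1.5/cos42.7° = 2.041 m; N'_3 = 21·cos42.7° − 6·2.041 = 3.2; c'Δl = 13.06; W sinα = 14.2
Σc'Δl = 41.2 kN/m; ΣN' = 41.1 kN/m; ΣW sinα = 37.2 kN/m
Resisting = 41.2 + 41.1·tan27.1° = 41.2 + 21.0 = 62.2 kN/m
FS = 62.2 / 37.2 = 1.674

FS = 1.67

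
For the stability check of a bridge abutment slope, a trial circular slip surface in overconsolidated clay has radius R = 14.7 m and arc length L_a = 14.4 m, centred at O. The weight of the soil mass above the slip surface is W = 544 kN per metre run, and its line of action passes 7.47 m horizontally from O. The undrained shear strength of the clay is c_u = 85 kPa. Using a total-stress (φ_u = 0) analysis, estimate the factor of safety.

Taking moments about the centre O, the resisting moment is provided by the undrained shear strength acting along the arc:
M_R = c_u·L_a·R = 85·14.40·14.7 = 17992.8 kN·m/m
M_D = W·d = 544·7.47 = 4063.7 kN·m/m
FS = M_R / M_D = 17992.8 / 4063.7 = 4.428

FS = 4.43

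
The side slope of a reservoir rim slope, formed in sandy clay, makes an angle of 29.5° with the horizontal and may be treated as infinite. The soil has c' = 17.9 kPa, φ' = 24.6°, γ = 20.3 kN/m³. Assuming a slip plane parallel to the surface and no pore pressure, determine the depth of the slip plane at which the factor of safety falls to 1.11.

Setting FS = 1.11 in FS = [c' + γz cos²β tanφ'] / [γz sinβ cosβ] and solving for z:
z = c' / [γ cosβ (FS·sinβ − cosβ·tanφ')]
  = 17.9 / [20.3·cos29.5°·(1.11·sin29.5° − cos29.5°·tan24.6°)]
  = 17.9 / [20.3·0.8704·(1.11·0.4924 − 0.8704·0.4578)]
  = 17.9 / 2.6168 = 6.840 m

z = 6.84 m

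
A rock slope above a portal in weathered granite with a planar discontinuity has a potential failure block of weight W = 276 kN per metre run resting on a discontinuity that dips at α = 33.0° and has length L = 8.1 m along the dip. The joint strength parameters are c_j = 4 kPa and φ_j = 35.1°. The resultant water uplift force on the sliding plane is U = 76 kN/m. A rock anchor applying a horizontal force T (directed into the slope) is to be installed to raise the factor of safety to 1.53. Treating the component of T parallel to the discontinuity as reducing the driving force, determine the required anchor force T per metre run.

T = 53 kN/m

Resolving forces along and normal to the sliding plane, with the horizontal anchor force T adding T·sinα to the effective normal force and T·cosα acting up the plane against the driving force:
FS = [c_jL + (W cosα − U + T sinα) tanφ_j] / [W sinα − T cosα]
Without the anchor: N' = 155.5 kN/m, driving T_d = 150.3 kN/m, resisting R = 4·8.1 + 155.5·tan35.1° = 141.7 kN/m, FS = 0.94.
Setting FS = 1.53 and solving for T:
1.53·(150.3 − T cos33.0°) = 141.7 + T sin33.0°·tan35.1°
T·(sin33.0°·tan35.1° + 1.53·cos33.0°) = 1.53·150.3 − 141.7
T·(0.5446·0.7028 + 1.53·0.8387) = 230.0 − 141.7 = 88.3
T·1.6659 = 88.3
T = 53.0 kN/m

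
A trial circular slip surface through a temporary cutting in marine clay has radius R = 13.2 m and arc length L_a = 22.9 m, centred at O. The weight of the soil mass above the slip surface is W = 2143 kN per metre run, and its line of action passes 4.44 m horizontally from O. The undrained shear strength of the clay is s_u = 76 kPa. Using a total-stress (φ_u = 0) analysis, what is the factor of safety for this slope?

Taking moments about the centre O, the resisting moment is provided by the undrained shear strength acting along the arc:
M_R = s_u·L_a·R = 76·22.90·13.2 = 22973.3 kN·m/m
M_D = W·d = 2143·4.44 = 9514.9 kN·m/m
FS = M_R / M_D = 22973.3 / 9514.9 = 2.414

FS = 2.41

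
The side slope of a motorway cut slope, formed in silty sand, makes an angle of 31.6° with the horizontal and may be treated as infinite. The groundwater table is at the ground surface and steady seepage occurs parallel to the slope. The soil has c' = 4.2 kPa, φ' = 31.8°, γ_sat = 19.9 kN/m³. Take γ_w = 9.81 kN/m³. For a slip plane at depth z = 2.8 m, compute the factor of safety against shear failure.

With seepage parallel to the slope and the water table at the surface, the effective normal stress on the slip plane uses the buoyant unit weight γ' = γ_sat − γ_w while the driving shear stress uses γ_sat:
FS = [c' + γ' z cos²β tanφ'] / [γ_sat z sinβ cosβ]
γ' = 19.9 − 9.81 = 10.09 kN/m³
Numerator = 4.2 + 10.09·2.8·cos²31.6°·tan31.8° = 4.2 + 10.09·2.8·0.7254·0.6200 = 16.907 kPa
Denominator = 19.9·2.8·sin31.6°·cos31.6° = 19.9·2.8·0.5240·0.8517 = 24.867 kPa
FS = 16.907 / 24.867 = 0.680

FS = 0.68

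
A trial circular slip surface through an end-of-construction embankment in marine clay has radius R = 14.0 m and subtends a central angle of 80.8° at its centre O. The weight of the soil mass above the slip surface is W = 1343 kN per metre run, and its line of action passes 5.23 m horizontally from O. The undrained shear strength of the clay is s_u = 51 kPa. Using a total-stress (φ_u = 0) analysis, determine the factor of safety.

Taking moments about the centre O, the resisting moment is provided by the undrained shear strength acting along the arc:
Arc length L_a = R·θ = 14.0·(80.8°·π/180) = 14.0·1.4102 = 19.74 m
M_R = s_u·L_a·R = 51·19.74·14.0 = 14096.6 kN·m/m
M_D = W·d = 1343·5.23 = 7023.9 kN·m/m
FS = M_R / M_D = 14096.6 / 7023.9 = 2.007

FS = 2.01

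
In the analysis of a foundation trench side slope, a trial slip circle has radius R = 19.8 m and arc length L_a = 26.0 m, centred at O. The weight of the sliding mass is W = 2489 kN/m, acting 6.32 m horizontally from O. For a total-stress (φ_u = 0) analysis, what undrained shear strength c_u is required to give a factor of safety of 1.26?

c_u = 38.5 kPa

FS = c_u·L_a·R / (W·d), so c_u = FS·W·d / (L_a·R).
c_u = 1.26·2489·6.32 / (26.00·19.8) = 19820.4 / 514.80 = 38.50 kPa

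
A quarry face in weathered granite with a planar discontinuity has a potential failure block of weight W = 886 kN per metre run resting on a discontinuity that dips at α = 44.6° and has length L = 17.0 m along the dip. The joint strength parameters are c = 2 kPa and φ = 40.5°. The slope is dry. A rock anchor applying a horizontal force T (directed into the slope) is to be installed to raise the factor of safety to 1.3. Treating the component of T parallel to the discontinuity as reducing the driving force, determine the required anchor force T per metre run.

Resolving forces along and normal to the sliding plane, with the horizontal anchor force T adding T·sinα to the effective normal force and T·cosα acting up the plane against the driving force:
FS = [cL + (W cosα + T sinα) tanφ] / [W sinα − T cosα]
Without the anchor: N' = 630.9 kN/m, driving T_d = 622.1 kN/m, resisting R = 2·17.0 + 630.9·tan40.5° = 572.8 kN/m, FS = 0.92.
Setting FS = 1.3 and solving for T:
1.3·(622.1 − T cos44.6°) = 572.8 + T sin44.6°·tan40.5°
T·(sin44.6°·tan40.5° + 1.3·cos44.6°) = 1.3·622.1 − 572.8
T·(0.7022·0.8541 + 1.3·0.7120) = 808.7 − 572.8 = 235.9
T·1.5253 = 235.9
T = 154.7 kN/m

T = 155 kN/m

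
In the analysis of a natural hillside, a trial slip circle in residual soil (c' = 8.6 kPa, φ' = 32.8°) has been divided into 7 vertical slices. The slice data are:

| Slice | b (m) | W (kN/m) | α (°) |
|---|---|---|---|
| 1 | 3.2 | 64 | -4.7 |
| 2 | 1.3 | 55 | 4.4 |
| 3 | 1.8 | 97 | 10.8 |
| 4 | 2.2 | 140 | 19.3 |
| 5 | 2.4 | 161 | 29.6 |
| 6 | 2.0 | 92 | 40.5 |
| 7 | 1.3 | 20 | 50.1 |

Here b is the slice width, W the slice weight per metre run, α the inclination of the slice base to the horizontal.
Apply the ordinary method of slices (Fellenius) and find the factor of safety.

Ordinary method of slices: FS = Σ[c'·Δl_i + (W_i cosα_i)·tanφ'] / Σ W_i sinα_i, with Δl_i = b_i / cosα_i.
Slice 1: Δl = 3.2/cos(-4.7°) = 3.211 m; N'_1 = 64·cos(-4.7°) = 63.8; c'Δl = 27.61; W sinα = -5.2
Slice 2: Δl = 1.3/cos4.4° = 1.304 m; N'_2 = 55·cos4.4° = 54.8; c'Δl = 11.21; W sinα = 4.2
Slice 3: Δl = 1.8/cos10.8° = 1.832 m; N'_3 = 97·cos10.8° = 95.3; c'Δl = 15.76; W sinα = 18.2
Slice 4: Δl = 2.2/cos19.3° = 2.331 m; N'_4 = 140·cos19.3° = 132.1; c'Δl = 20.05; W sinα = 46.3
Slice 5: Δl = 2.4/cos29.6° = 2.760 m; N'_5 = 161·cos29.6° = 140.0; c'Δl = 23.74; W sinα = 79.5
Slice 6: Δl = 2.0/cos40.5° = 2.630 m; N'_6 = 92·cos40.5° = 70.0; c'Δl = 22.62; W sinα = 59.7
Slice 7: Δl = 1.3/cos50.1° = 2.027 m; N'_7 = 20·cos50.1° = 12.8; c'Δl = 17.43; W sinα = 15.3
Σc'Δl = 138.4 kN/m; ΣN' = 568.8 kN/m; ΣW sinα = 218.0 kN/m
Resisting = 138.4 + 568.8·tan32.8° = 138.4 + 366.6 = 505.0 kN/m
FS = 505.0 / 218.0 = 2.316

FS = 2.32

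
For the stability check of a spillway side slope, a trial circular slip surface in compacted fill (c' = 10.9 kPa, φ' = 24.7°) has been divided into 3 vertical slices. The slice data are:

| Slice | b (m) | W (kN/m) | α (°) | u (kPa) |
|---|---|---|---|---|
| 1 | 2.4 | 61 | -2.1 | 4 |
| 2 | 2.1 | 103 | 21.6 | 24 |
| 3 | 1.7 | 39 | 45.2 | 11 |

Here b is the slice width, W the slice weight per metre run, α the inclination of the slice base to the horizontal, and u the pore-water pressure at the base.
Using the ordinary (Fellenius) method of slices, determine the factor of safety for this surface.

Ordinary method of slices: FS = Σ[c'·Δl_i + (W_i cosα_i − u_i·Δl_i)·tanφ'] / Σ W_i sinα_i, with Δl_i = b_i / cosα_i.
Slice 1: Δl = 2.4/cos(-2.1°) = 2.402 m; N'_1 = 61·cos(-2.1°) − 4·2.402 = 51.4; c'Δl = 26.18; W sinα = -2.2
Slice 2: Δl = 2.1/cos21.6° = 2.259 m; N'_2 = 103·cos21.6° − 24·2.259 = 41.6; c'Δl = 24.62; W sinα = 37.9
Slice 3: Δl = 1.7/cos45.2° = 2.413 m; N'_3 = 39·cos45.2° − 11·2.413 = 0.9; c'Δl = 26.30; W sinα = 27.7
Σc'Δl = 77.1 kN/m; ΣN' = 93.9 kN/m; ΣW sinα = 63.4 kN/m
Resisting = 77.1 + 93.9·tan24.7° = 77.1 + 43.2 = 120.3 kN/m
FS = 120.3 / 63.4 = 1.898

FS = 1.90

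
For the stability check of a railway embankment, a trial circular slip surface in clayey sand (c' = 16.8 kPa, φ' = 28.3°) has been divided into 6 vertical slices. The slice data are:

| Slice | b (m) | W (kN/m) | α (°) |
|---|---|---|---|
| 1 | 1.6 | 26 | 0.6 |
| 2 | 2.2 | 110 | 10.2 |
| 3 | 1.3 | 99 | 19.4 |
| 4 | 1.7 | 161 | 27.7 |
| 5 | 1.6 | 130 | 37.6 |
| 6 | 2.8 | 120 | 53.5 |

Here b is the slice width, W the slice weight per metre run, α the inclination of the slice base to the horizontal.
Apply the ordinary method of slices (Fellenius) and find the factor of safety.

FS = 1.73

Ordinary method of slices: FS = Σ[c'·Δl_i + (W_i cosα_i)·tanφ'] / Σ W_i sinα_i, with Δl_i = b_i / cosα_i.
Slice 1: Δl = 1.6/cos0.6° = 1.600 m; N'_1 = 26·cos0.6° = 26.0; c'Δl = 26.88; W sinα = 0.3
Slice 2: Δl = 2.2/cos10.2° = 2.235 m; N'_2 = 110·cos10.2° = 108.3; c'Δl = 37.55; W sinα = 19.5
Slice 3: Δl = 1.3/cos19.4° = 1.378 m; N'_3 = 99·cos19.4° = 93.4; c'Δl = 23.15; W sinα = 32.9
Slice 4: Δl = 1.7/cos27.7° = 1.920 m; N'_4 = 161·cos27.7° = 142.5; c'Δl = 32.26; W sinα = 74.8
Slice 5: Δl = 1.6/cos37.6° = 2.019 m; N'_5 = 130·cos37.6° = 103.0; c'Δl = 33.93; W sinα = 79.3
Slice 6: Δl = 2.8/cos53.5° = 4.707 m; N'_6 = 120·cos53.5° = 71.4; c'Δl = 79.08; W sinα = 96.5
Σc'Δl = 232.9 kN/m; ΣN' = 544.6 kN/m; ΣW sinα = 303.3 kN/m
Resisting = 232.9 + 544.6·tan28.3° = 232.9 + 293.2 = 526.1 kN/m
FS = 526.1 / 303.3 = 1.735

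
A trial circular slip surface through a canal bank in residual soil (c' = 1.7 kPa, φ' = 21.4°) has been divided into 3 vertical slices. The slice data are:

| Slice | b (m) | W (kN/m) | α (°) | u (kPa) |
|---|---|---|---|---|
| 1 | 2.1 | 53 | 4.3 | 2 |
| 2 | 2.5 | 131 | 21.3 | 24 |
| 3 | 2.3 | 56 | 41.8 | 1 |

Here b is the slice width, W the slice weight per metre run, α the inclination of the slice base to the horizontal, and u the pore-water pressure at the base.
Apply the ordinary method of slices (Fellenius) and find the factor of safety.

Ordinary method of slices: FS = Σ[c'·Δl_i + (W_i cosα_i − u_i·Δl_i)·tanφ'] / Σ W_i sinα_i, with Δl_i = b_i / cosα_i.
Slice 1: Δl = 2.1/cos4.3° = 2.106 m; N'_1 = 53·cos4.3° − 2·2.106 = 48.6; c'Δl = 3.58; W sinα = 4.0
Slice 2: Δl = 2.5/cos21.3° = 2.683 m; N'_2 = 131·cos21.3° − 24·2.683 = 57.7; c'Δl = 4.56; W sinα = 47.6
Slice 3: Δl = 2.3/cos41.8° = 3.085 m; N'_3 = 56·cos41.8° − 1·3.085 = 38.7; c'Δl = 5.24; W sinα = 37.3
Σc'Δl = 13.4 kN/m; ΣN' = 145.0 kN/m; ΣW sinα = 88.9 kN/m
Resisting = 13.4 + 145.0·tan21.4° = 13.4 + 56.8 = 70.2 kN/m
FS = 70.2 / 88.9 = 0.790

FS = 0.79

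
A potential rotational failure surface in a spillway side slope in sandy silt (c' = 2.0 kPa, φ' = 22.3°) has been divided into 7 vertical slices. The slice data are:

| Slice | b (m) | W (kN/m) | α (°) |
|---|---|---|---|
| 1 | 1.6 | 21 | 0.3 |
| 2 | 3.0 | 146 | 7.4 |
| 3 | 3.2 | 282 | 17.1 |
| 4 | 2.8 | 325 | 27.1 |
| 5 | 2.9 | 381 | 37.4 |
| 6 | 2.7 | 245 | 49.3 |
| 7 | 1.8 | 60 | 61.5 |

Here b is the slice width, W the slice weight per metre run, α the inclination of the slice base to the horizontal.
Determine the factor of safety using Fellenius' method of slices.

Ordinary method of slices: FS = Σ[c'·Δl_i + (W_i cosα_i)·tanφ'] / Σ W_i sinα_i, with Δl_i = b_i / cosα_i.
Slice 1: Δl = 1.6/cos0.3° = 1.600 m; N'_1 = 21·cos0.3° = 21.0; c'Δl = 3.20; W sinα = 0.1
Slice 2: Δl = 3.0/cos7.4° = 3.025 m; N'_2 = 146·cos7.4° = 144.8; c'Δl = 6.05; W sinα = 18.8
Slice 3: Δl = 3.2/cos17.1° = 3.348 m; N'_3 = 282·cos17.1° = 269.5; c'Δl = 6.70; W sinα = 82.9
Slice 4: Δl = 2.8/cos27.1° = 3.145 m; N'_4 = 325·cos27.1° = 289.3; c'Δl = 6.29; W sinα = 148.1
Slice 5: Δl = 2.9/cos37.4° = 3.650 m; N'_5 = 381·cos37.4° = 302.7; c'Δl = 7.30; W sinα = 231.4
Slice 6: Δl = 2.7/cos49.3° = 4.140 m; N'_6 = 245·cos49.3° = 159.8; c'Δl = 8.28; W sinα = 185.7
Slice 7: Δl = 1.8/cos61.5° = 3.772 m; N'_7 = 60·cos61.5° = 28.6; c'Δl = 7.54; W sinα = 52.7
Σc'Δl = 45.4 kN/m; ΣN' = 1215.7 kN/m; ΣW sinα = 719.8 kN/m
Resisting = 45.4 + 1215.7·tan22.3° = 45.4 + 498.6 = 544.0 kN/m
FS = 544.0 / 719.8 = 0.756

FS = 0.76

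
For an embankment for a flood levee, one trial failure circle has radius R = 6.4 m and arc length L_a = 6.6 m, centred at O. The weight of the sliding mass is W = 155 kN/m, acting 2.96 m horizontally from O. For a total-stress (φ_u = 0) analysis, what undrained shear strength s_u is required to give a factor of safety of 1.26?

s_u = 13.7 kPa

FS = s_u·L_a·R / (W·d), so s_u = FS·W·d / (L_a·R).
s_u = 1.26·155·2.96 / (6.60·6.4) = 578.1 / 42.24 = 13.69 kPa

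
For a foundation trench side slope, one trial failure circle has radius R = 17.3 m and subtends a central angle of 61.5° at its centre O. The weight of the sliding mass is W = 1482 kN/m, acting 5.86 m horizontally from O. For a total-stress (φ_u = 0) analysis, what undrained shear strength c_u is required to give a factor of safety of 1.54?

c_u = 41.6 kPa

FS = c_u·L_a·R / (W·d), so c_u = FS·W·d / (L_a·R).
Arc length L_a = R·θ = 17.3·(61.5°·π/180) = 17.3·1.0734 = 18.57 m
c_u = 1.54·1482·5.86 / (18.57·17.3) = 13374.2 / 321.25 = 41.63 kPa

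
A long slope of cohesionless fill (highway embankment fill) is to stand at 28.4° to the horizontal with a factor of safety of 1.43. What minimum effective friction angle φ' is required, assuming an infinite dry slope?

FS = tanφ'/tanβ ⇒ tanφ' = FS · tanβ = 1.43 · tan28.4° = 0.7732
φ' = arctan(0.7732) = 37.71°

φ' = 37.7°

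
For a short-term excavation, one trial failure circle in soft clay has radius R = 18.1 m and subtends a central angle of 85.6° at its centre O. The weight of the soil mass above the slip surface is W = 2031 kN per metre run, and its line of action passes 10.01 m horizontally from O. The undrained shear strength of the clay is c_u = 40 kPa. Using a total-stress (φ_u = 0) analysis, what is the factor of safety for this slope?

FS = 0.96

Taking moments about the centre O, the resisting moment is provided by the undrained shear strength acting along the arc:
Arc length L_a = R·θ = 18.1·(85.6°·π/180) = 18.1·1.4940 = 27.04 m
M_R = c_u·L_a·R = 40·27.04·18.1 = 19578.0 kN·m/m
M_D = W·d = 2031·10.01 = 20330.3 kN·m/m
FS = M_R / M_D = 19578.0 / 20330.3 = 0.963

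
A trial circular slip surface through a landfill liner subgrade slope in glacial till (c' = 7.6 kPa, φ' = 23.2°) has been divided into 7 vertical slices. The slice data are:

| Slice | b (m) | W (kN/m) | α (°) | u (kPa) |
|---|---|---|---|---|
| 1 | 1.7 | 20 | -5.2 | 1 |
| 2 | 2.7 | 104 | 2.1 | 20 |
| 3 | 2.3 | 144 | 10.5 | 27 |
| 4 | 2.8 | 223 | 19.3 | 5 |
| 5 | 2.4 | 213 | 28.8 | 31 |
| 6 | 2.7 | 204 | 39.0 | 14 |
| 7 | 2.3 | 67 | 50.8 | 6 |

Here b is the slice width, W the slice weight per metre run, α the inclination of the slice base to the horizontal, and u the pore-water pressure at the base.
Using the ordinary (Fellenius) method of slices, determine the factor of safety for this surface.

Ordinary method of slices: FS = Σ[c'·Δl_i + (W_i cosα_i − u_i·Δl_i)·tanφ'] / Σ W_i sinα_i, with Δl_i = b_i / cosα_i.
Slice 1: Δl = 1.7/cos(-5.2°) = 1.707 m; N'_1 = 20·cos(-5.2°) − 1·1.707 = 18.2; c'Δl = 12.97; W sinα = -1.8
Slice 2: Δl = 2.7/cos2.1° = 2.702 m; N'_2 = 104·cos2.1° − 20·2.702 = 49.9; c'Δl = 20.53; W sinα = 3.8
Slice 3: Δl = 2.3/cos10.5° = 2.339 m; N'_3 = 144·cos10.5° − 27·2.339 = 78.4; c'Δl = 17.78; W sinα = 26.2
Slice 4: Δl = 2.8/cos19.3° = 2.967 m; N'_4 = 223·cos19.3° − 5·2.967 = 195.6; c'Δl = 22.55; W sinα = 73.7
Slice 5: Δl = 2.4/cos28.8° = 2.739 m; N'_5 = 213·cos28.8° − 31·2.739 = 101.8; c'Δl = 20.81; W sinα = 102.6
Slice 6: Δl = 2.7/cos39.0° = 3.474 m; N'_6 = 204·cos39.0° − 14·3.474 = 109.9; c'Δl = 26.40; W sinα = 128.4
Slice 7: Δl = 2.3/cos50.8° = 3.639 m; N'_7 = 67·cos50.8° − 6·3.639 = 20.5; c'Δl = 27.66; W sinα = 51.9
Σc'Δl = 148.7 kN/m; ΣN' = 574.3 kN/m; ΣW sinα = 384.9 kN/m
Resisting = 148.7 + 574.3·tan23.2° = 148.7 + 246.2 = 394.9 kN/m
FS = 394.9 / 384.9 = 1.026

FS = 1.03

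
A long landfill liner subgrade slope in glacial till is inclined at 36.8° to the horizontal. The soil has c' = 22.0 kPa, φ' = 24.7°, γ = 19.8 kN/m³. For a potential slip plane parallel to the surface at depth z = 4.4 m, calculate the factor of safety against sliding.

FS = 1.14

For an infinite slope with a slip plane parallel to the surface (no pore pressure): FS = [c' + γz cos²β tanφ'] / [γz sinβ cosβ].
γz = 19.8·4.4 = 87.12 kN/m²
Numerator = 22.0 + 87.12·cos²36.8°·tan24.7° = 22.0 + 87.12·0.6412·0.4599 = 47.692 kPa
Denominator = 87.12·sin36.8°·cos36.8° = 87.12·0.5990·0.8007 = 41.788 kPa
FS = 47.692 / 41.788 = 1.141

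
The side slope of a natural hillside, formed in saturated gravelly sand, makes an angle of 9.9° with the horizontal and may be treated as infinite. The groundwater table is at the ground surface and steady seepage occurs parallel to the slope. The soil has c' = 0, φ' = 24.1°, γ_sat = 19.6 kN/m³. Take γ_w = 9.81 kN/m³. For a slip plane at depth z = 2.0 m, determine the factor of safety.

FS = 1.28

With seepage parallel to the slope and the water table at the surface, the effective normal stress on the slip plane uses the buoyant unit weight γ' = γ_sat − γ_w while the driving shear stress uses γ_sat:
FS = [c' + γ' z cos²β tanφ'] / [γ_sat z sinβ cosβ]
(For c' = 0 this reduces to FS = (γ'/γ_sat)·tanφ'/tanβ.)
γ' = 19.6 − 9.81 = 9.79 kN/m³
Numerator = 0.0 + 9.79·2.0·cos²9.9°·tan24.1° = 0.0 + 9.79·2.0·0.9704·0.4473 = 8.500 kPa
Denominator = 19.6·2.0·sin9.9°·cos9.9° = 19.6·2.0·0.1719·0.9851 = 6.639 kPa
FS = 8.500 / 6.639 = 1.280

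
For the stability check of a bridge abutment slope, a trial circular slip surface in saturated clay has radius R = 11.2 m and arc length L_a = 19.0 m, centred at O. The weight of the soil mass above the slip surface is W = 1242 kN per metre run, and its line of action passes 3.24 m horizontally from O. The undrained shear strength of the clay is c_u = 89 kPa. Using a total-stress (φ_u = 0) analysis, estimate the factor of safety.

Taking moments about the centre O, the resisting moment is provided by the undrained shear strength acting along the arc:
M_R = c_u·L_a·R = 89·19.00·11.2 = 18939.2 kN·m/m
M_D = W·d = 1242·3.24 = 4024.1 kN·m/m
FS = M_R / M_D = 18939.2 / 4024.1 = 4.706

FS = 4.71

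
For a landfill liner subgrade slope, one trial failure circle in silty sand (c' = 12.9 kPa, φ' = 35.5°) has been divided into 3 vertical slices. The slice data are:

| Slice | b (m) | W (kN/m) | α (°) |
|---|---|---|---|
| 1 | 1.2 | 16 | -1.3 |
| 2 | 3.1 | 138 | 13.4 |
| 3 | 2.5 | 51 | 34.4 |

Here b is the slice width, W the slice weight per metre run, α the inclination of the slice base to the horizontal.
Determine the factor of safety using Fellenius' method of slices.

Ordinary method of slices: FS = Σ[c'·Δl_i + (W_i cosα_i)·tanφ'] / Σ W_i sinα_i, with Δl_i = b_i / cosα_i.
Slice 1: Δl = 1.2/cos(-1.3°) = 1.200 m; N'_1 = 16·cos(-1.3°) = 16.0; c'Δl = 15.48; W sinα = -0.4
Slice 2: Δl = 3.1/cos13.4° = 3.187 m; N'_2 = 138·cos13.4° = 134.2; c'Δl = 41.11; W sinα = 32.0
Slice 3: Δl = 2.5/cos34.4° = 3.030 m; N'_3 = 51·cos34.4° = 42.1; c'Δl = 39.09; W sinα = 28.8
Σc'Δl = 95.7 kN/m; ΣN' = 192.3 kN/m; ΣW sinα = 60.4 kN/m
Resisting = 95.7 + 192.3·tan35.5° = 95.7 + 137.2 = 232.9 kN/m
FS = 232.9 / 60.4 = 3.853

FS = 3.85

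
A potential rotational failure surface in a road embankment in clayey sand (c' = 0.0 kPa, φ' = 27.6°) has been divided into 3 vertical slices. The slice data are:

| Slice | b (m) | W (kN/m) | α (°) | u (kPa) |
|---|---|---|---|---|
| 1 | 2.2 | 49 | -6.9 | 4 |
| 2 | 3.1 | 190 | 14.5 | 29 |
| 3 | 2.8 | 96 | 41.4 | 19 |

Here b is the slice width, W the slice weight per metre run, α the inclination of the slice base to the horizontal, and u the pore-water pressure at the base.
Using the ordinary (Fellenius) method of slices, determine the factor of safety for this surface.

FS = 0.66

Ordinary method of slices: FS = Σ[c'·Δl_i + (W_i cosα_i − u_i·Δl_i)·tanφ'] / Σ W_i sinα_i, with Δl_i = b_i / cosα_i.
Slice 1: Δl = 2.2/cos(-6.9°) = 2.216 m; N'_1 = 49·cos(-6.9°) − 4·2.216 = 39.8; c'Δl = 0.00; W sinα = -5.9
Slice 2: Δl = 3.1/cos14.5° = 3.202 m; N'_2 = 190·cos14.5° − 29·3.202 = 91.1; c'Δl = 0.00; W sinα = 47.6
Slice 3: Δl = 2.8/cos41.4° = 3.733 m; N'_3 = 96·cos41.4° − 19·3.733 = 1.1; c'Δl = 0.00; W sinα = 63.5
Σc'Δl = 0.0 kN/m; ΣN' = 132.0 kN/m; ΣW sinα = 105.2 kN/m
Resisting = 0.0 + 132.0·tan27.6° = 0.0 + 69.0 = 69.0 kN/m
FS = 69.0 / 105.2 = 0.656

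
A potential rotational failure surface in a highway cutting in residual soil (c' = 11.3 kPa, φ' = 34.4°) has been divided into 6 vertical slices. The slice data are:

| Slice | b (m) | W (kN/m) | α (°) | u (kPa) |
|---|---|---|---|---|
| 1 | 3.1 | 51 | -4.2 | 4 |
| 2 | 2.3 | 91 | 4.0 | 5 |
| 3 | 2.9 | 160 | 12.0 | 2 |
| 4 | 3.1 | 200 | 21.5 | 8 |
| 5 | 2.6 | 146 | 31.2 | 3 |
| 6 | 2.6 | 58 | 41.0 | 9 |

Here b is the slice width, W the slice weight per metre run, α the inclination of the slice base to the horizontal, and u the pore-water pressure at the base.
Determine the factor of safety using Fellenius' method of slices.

Ordinary method of slices: FS = Σ[c'·Δl_i + (W_i cosα_i − u_i·Δl_i)·tanφ'] / Σ W_i sinα_i, with Δl_i = b_i / cosα_i.
Slice 1: Δl = 3.1/cos(-4.2°) = 3.108 m; N'_1 = 51·cos(-4.2°) − 4·3.108 = 38.4; c'Δl = 35.12; W sinα = -3.7
Slice 2: Δl = 2.3/cos4.0° = 2.306 m; N'_2 = 91·cos4.0° − 5·2.306 = 79.3; c'Δl = 26.05; W sinα = 6.3
Slice 3: Δl = 2.9/cos12.0° = 2.965 m; N'_3 = 160·cos12.0° − 2·2.965 = 150.6; c'Δl = 33.50; W sinα = 33.3
Slice 4: Δl = 3.1/cos21.5° = 3.332 m; N'_4 = 200·cos21.5° − 8·3.332 = 159.4; c'Δl = 37.65; W sinα = 73.3
Slice 5: Δl = 2.6/cos31.2° = 3.040 m; N'_5 = 146·cos31.2° − 3·3.040 = 115.8; c'Δl = 34.35; W sinα = 75.6
Slice 6: Δl = 2.6/cos41.0° = 3.445 m; N'_6 = 58·cos41.0° − 9·3.445 = 12.8; c'Δl = 38.93; W sinα = 38.1
Σc'Δl = 205.6 kN/m; ΣN' = 556.2 kN/m; ΣW sinα = 222.9 kN/m
Resisting = 205.6 + 556.2·tan34.4° = 205.6 + 380.8 = 586.5 kN/m
FS = 586.5 / 222.9 = 2.631

FS = 2.63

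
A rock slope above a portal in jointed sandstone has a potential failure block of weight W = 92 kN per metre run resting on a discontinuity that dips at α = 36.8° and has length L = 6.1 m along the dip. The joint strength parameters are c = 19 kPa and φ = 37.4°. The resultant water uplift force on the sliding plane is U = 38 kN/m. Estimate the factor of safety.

FS = 2.60

Resolving the block weight along and normal to the plane and applying the Mohr–Coulomb strength on the joint:
N' = W cosα − U = 92·cos36.8° − 38 = 35.7 kN/m
Driving force T = W sinα = 92·sin36.8° = 55.1 kN/m
Resisting force R = c·L + N'·tanφ = 19·6.1 + 35.7·tan37.4° = 115.9 + 27.3 = 143.2 kN/m
FS = R / T = 143.2 / 55.1 = 2.598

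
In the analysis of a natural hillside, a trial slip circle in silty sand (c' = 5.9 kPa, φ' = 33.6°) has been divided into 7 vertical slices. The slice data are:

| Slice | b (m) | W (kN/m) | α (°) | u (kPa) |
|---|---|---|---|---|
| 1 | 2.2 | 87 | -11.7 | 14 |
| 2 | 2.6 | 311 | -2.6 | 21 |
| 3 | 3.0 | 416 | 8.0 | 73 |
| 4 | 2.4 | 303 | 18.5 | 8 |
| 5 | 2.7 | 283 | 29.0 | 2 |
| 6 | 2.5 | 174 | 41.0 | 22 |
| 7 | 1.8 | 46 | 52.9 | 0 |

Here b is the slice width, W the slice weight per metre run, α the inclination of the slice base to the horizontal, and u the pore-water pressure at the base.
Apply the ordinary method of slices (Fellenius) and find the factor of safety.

Ordinary method of slices: FS = Σ[c'·Δl_i + (W_i cosα_i − u_i·Δl_i)·tanφ'] / Σ W_i sinα_i, with Δl_i = b_i / cosα_i.
Slice 1: Δl = 2.2/cos(-11.7°) = 2.247 m; N'_1 = 87·cos(-11.7°) − 14·2.247 = 53.7; c'Δl = 13.26; W sinα = -17.6
Slice 2: Δl = 2.6/cos(-2.6°) = 2.603 m; N'_2 = 311·cos(-2.6°) − 21·2.603 = 256.0; c'Δl = 15.36; W sinα = -14.1
Slice 3: Δl = 3.0/cos8.0° = 3.029 m; N'_3 = 416·cos8.0° − 73·3.029 = 190.8; c'Δl = 17.87; W sinα = 57.9
Slice 4: Δl = 2.4/cos18.5° = 2.531 m; N'_4 = 303·cos18.5° − 8·2.531 = 267.1; c'Δl = 14.93; W sinα = 96.1
Slice 5: Δl = 2.7/cos29.0° = 3.087 m; N'_5 = 283·cos29.0° − 2·3.087 = 241.3; c'Δl = 18.21; W sinα = 137.2
Slice 6: Δl = 2.5/cos41.0° = 3.313 m; N'_6 = 174·cos41.0° − 22·3.313 = 58.4; c'Δl = 19.54; W sinα = 114.2
Slice 7: Δl = 1.8/cos52.9° = 2.984 m; N'_7 = 46·cos52.9° − 0·2.984 = 27.7; c'Δl = 17.61; W sinα = 36.7
Σc'Δl = 116.8 kN/m; ΣN' = 1095.2 kN/m; ΣW sinα = 410.3 kN/m
Resisting = 116.8 + 1095.2·tan33.6° = 116.8 + 727.6 = 844.4 kN/m
FS = 844.4 / 410.3 = 2.058

FS = 2.06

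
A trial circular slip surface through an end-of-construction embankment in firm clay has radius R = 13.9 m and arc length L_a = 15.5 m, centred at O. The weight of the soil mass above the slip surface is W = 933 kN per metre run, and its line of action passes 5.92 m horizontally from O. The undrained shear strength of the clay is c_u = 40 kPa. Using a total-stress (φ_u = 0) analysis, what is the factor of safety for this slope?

Taking moments about the centre O, the resisting moment is provided by the undrained shear strength acting along the arc:
M_R = c_u·L_a·R = 40·15.50·13.9 = 8618.0 kN·m/m
M_D = W·d = 933·5.92 = 5523.4 kN·m/m
FS = M_R / M_D = 8618.0 / 5523.4 = 1.560

FS = 1.56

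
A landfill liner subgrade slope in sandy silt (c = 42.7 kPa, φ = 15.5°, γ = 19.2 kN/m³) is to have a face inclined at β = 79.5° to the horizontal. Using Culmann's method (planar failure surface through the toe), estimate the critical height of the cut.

H_c = 15.01 m

Culmann's analysis gives the critical failure plane at α_cr = (β + φ)/2 = (79.5 + 15.5)/2 = 47.5°, and the critical height
H_c = (4c/γ) · sinβ cosφ / [1 − cos(β − φ)]
    = (4·42.7/19.2) · sin79.5°·cos15.5° / [1 − cos(64.0°)]
    = 8.896 · 0.9833·0.9636 / [1 − 0.4384]
    = 8.896 · 0.9475 / 0.5616
    = 15.01 m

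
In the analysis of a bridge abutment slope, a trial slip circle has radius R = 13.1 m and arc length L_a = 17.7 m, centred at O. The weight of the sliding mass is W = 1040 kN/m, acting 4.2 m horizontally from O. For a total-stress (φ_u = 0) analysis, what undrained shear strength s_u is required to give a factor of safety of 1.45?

FS = s_u·L_a·R / (W·d), so s_u = FS·W·d / (L_a·R).
s_u = 1.45·1040·4.2 / (17.70·13.1) = 6333.6 / 231.87 = 27.32 kPa

s_u = 27.3 kPa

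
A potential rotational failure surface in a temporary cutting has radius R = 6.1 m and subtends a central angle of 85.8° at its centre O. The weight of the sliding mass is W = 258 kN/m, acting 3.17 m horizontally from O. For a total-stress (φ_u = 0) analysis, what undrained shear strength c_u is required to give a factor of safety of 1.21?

FS = c_u·L_a·R / (W·d), so c_u = FS·W·d / (L_a·R).
Arc length L_a = R·θ = 6.1·(85.8°·π/180) = 6.1·1.4975 = 9.13 m
c_u = 1.21·258·3.17 / (9.13·6.1) = 989.6 / 55.72 = 17.76 kPa

c_u = 17.8 kPa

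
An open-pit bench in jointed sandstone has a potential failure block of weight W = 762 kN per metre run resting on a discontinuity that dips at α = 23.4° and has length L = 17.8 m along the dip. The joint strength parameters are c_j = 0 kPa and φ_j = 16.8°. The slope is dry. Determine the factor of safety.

Resolving the block weight along and normal to the plane and applying the Mohr–Coulomb strength on the joint:
N' = W cosα = 762·cos23.4° = 699.3 kN/m
Driving force T = W sinα = 762·sin23.4° = 302.6 kN/m
Resisting force R = c_j·L + N'·tanφ_j = 0·17.8 + 699.3·tan16.8° = 0.0 + 211.1 = 211.1 kN/m
FS = R / T = 211.1 / 302.6 = 0.698

FS = 0.70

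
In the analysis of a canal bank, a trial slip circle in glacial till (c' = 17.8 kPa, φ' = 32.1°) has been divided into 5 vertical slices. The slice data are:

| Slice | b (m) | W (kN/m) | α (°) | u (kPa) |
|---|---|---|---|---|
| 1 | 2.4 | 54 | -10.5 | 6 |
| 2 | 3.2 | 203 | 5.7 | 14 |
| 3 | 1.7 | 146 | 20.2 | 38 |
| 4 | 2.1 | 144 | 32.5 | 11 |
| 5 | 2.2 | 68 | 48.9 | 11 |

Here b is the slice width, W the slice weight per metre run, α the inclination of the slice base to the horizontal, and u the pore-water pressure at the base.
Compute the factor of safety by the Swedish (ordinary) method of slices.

Ordinary method of slices: FS = Σ[c'·Δl_i + (W_i cosα_i − u_i·Δl_i)·tanφ'] / Σ W_i sinα_i, with Δl_i = b_i / cosα_i.
Slice 1: Δl = 2.4/cos(-10.5°) = 2.441 m; N'_1 = 54·cos(-10.5°) − 6·2.441 = 38.5; c'Δl = 43.45; W sinα = -9.8
Slice 2: Δl = 3.2/cos5.7° = 3.216 m; N'_2 = 203·cos5.7° − 14·3.216 = 157.0; c'Δl = 57.24; W sinα = 20.2
Slice 3: Δl = 1.7/cos20.2° = 1.811 m; N'_3 = 146·cos20.2° − 38·1.811 = 68.2; c'Δl = 32.24; W sinα = 50.4
Slice 4: Δl = 2.1/cos32.5° = 2.490 m; N'_4 = 144·cos32.5° − 11·2.490 = 94.1; c'Δl = 44.32; W sinα = 77.4
Slice 5: Δl = 2.2/cos48.9° = 3.347 m; N'_5 = 68·cos48.9° − 11·3.347 = 7.9; c'Δl = 59.57; W sinα = 51.2
Σc'Δl = 236.8 kN/m; ΣN' = 365.6 kN/m; ΣW sinα = 189.3 kN/m
Resisting = 236.8 + 365.6·tan32.1° = 236.8 + 229.3 = 466.1 kN/m
FS = 466.1 / 189.3 = 2.462

FS = 2.46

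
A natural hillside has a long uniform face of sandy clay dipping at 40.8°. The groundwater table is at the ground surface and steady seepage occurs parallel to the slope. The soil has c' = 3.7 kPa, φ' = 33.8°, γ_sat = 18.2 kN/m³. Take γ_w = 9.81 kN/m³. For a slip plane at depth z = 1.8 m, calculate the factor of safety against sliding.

FS = 0.59

With seepage parallel to the slope and the water table at the surface, the effective normal stress on the slip plane uses the buoyant unit weight γ' = γ_sat − γ_w while the driving shear stress uses γ_sat:
FS = [c' + γ' z cos²β tanφ'] / [γ_sat z sinβ cosβ]
γ' = 18.2 − 9.81 = 8.39 kN/m³
Numerator = 3.7 + 8.39·1.8·cos²40.8°·tan33.8° = 3.7 + 8.39·1.8·0.5730·0.6694 = 9.493 kPa
Denominator = 18.2·1.8·sin40.8°·cos40.8° = 18.2·1.8·0.6534·0.7570 = 16.204 kPa
FS = 9.493 / 16.204 = 0.586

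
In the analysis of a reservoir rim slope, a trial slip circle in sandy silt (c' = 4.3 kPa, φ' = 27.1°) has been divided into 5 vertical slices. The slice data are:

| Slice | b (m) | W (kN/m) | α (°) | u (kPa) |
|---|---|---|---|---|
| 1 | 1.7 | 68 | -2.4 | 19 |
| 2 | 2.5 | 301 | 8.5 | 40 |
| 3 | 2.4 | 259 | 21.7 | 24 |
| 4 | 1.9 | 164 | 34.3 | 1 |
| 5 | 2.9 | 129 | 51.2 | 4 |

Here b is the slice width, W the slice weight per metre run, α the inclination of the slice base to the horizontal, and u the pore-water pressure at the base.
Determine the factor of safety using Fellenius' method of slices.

Ordinary method of slices: FS = Σ[c'·Δl_i + (W_i cosα_i − u_i·Δl_i)·tanφ'] / Σ W_i sinα_i, with Δl_i = b_i / cosα_i.
Slice 1: Δl = 1.7/cos(-2.4°) = 1.701 m; N'_1 = 68·cos(-2.4°) − 19·1.701 = 35.6; c'Δl = 7.32; W sinα = -2.8
Slice 2: Δl = 2.5/cos8.5° = 2.528 m; N'_2 = 301·cos8.5° − 40·2.528 = 196.6; c'Δl = 10.87; W sinα = 44.5
Slice 3: Δl = 2.4/cos21.7° = 2.583 m; N'_3 = 259·cos21.7° − 24·2.583 = 178.7; c'Δl = 11.11; W sinα = 95.8
Slice 4: Δl = 1.9/cos34.3° = 2.300 m; N'_4 = 164·cos34.3° − 1·2.300 = 133.2; c'Δl = 9.89; W sinα = 92.4
Slice 5: Δl = 2.9/cos51.2° = 4.628 m; N'_5 = 129·cos51.2° − 4·4.628 = 62.3; c'Δl = 19.90; W sinα = 100.5
Σc'Δl = 59.1 kN/m; ΣN' = 606.3 kN/m; ΣW sinα = 330.4 kN/m
Resisting = 59.1 + 606.3·tan27.1° = 59.1 + 310.3 = 369.4 kN/m
FS = 369.4 / 330.4 = 1.118

FS = 1.12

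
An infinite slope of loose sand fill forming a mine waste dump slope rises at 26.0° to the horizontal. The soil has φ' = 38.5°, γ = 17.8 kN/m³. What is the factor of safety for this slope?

FS = 1.63

For a dry cohesionless infinite slope the factor of safety is FS = tanφ' / tanβ.
FS = tan38.5° / tan26.0° = 0.7954 / 0.4877 = 1.631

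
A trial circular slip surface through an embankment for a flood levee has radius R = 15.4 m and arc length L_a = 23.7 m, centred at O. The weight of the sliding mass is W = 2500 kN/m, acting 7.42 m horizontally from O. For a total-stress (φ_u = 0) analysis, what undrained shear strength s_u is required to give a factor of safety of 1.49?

FS = s_u·L_a·R / (W·d), so s_u = FS·W·d / (L_a·R).
s_u = 1.49·2500·7.42 / (23.70·15.4) = 27639.5 / 364.98 = 75.73 kPa

s_u = 75.7 kPa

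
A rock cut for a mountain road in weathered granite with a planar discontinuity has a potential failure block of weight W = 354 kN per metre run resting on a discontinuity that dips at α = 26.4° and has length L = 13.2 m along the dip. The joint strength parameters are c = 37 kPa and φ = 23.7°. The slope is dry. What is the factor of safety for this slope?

Resolving the block weight along and normal to the plane and applying the Mohr–Coulomb strength on the joint:
N' = W cosα = 354·cos26.4° = 317.1 kN/m
Driving force T = W sinα = 354·sin26.4° = 157.4 kN/m
Resisting force R = c·L + N'·tanφ = 37·13.2 + 317.1·tan23.7° = 488.4 + 139.2 = 627.6 kN/m
FS = R / T = 627.6 / 157.4 = 3.987

FS = 3.99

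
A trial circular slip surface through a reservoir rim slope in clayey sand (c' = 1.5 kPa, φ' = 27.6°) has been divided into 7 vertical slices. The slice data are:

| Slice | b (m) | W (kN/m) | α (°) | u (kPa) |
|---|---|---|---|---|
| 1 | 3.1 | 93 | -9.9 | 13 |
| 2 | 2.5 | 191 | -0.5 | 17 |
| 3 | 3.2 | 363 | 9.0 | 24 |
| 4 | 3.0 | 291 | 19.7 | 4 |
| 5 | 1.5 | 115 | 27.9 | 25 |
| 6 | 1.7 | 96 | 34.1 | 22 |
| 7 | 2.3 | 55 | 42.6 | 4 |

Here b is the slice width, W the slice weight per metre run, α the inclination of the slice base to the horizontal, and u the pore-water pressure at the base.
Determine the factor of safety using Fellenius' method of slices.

Ordinary method of slices: FS = Σ[c'·Δl_i + (W_i cosα_i − u_i·Δl_i)·tanφ'] / Σ W_i sinα_i, with Δl_i = b_i / cosα_i.
Slice 1: Δl = 3.1/cos(-9.9°) = 3.147 m; N'_1 = 93·cos(-9.9°) − 13·3.147 = 50.7; c'Δl = 4.72; W sinα = -16.0
Slice 2: Δl = 2.5/cos(-0.5°) = 2.500 m; N'_2 = 191·cos(-0.5°) − 17·2.500 = 148.5; c'Δl = 3.75; W sinα = -1.7
Slice 3: Δl = 3.2/cos9.0° = 3.240 m; N'_3 = 363·cos9.0° − 24·3.240 = 280.8; c'Δl = 4.86; W sinα = 56.8
Slice 4: Δl = 3.0/cos19.7° = 3.187 m; N'_4 = 291·cos19.7° − 4·3.187 = 261.2; c'Δl = 4.78; W sinα = 98.1
Slice 5: Δl = 1.5/cos27.9° = 1.697 m; N'_5 = 115·cos27.9° − 25·1.697 = 59.2; c'Δl = 2.55; W sinα = 53.8
Slice 6: Δl = 1.7/cos34.1° = 2.053 m; N'_6 = 96·cos34.1° − 22·2.053 = 34.3; c'Δl = 3.08; W sinα = 53.8
Slice 7: Δl = 2.3/cos42.6° = 3.125 m; N'_7 = 55·cos42.6° − 4·3.125 = 28.0; c'Δl = 4.69; W sinα = 37.2
Σc'Δl = 28.4 kN/m; ΣN' = 862.7 kN/m; ΣW sinα = 282.1 kN/m
Resisting = 28.4 + 862.7·tan27.6° = 28.4 + 451.0 = 479.4 kN/m
FS = 479.4 / 282.1 = 1.700

FS = 1.70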